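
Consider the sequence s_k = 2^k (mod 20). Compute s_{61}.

We have s_1 = 2; s_2 = 4; s_3 = 8; s_4 = 16; s_5 = 12; s_6 = 4.
Since s_6 = s_2 = 4, the sequence is eventually periodic: after a pre-period of length 1 it cycles with period 4.
For k ≥ 2, s_k depends only on (k - 2) mod 4. (61 - 2) mod 4 = 3, so s_{61} = s_5 = 12.

12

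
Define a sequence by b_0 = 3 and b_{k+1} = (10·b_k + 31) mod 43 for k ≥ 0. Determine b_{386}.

1

b_0 = 3,  b_1 = 18,  b_2 = 39,  b_3 = 34,  b_4 = 27,  b_5 = 0,  b_6 = 31,  b_7 = 40,  b_8 = 1,  b_9 = 41,  b_{10} = 11,  b_{11} = 12,  b_{12} = 22,  b_{13} = 36,  b_{14} = 4,  b_{15} = 28,  b_{16} = 10,  b_{17} = 2,  b_{18} = 8,  b_{19} = 25,  b_{20} = 23,  b_{21} = 3.
The sequence repeats with period 21.
So b_{386} = b_{0 + ((386-0) mod 21)} = b_8 = 1.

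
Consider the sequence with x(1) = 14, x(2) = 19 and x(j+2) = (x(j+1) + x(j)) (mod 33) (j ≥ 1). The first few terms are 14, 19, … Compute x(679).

9

Listing terms: x(1) = 14, x(2) = 19, x(3) = 0, x(4) = 19, x(5) = 19, x(6) = 5, x(7) = 24, x(8) = 29, x(9) = 20, x(10) = 16, x(11) = 3, x(12) = 19, x(13) = 22, x(14) = 8, x(15) = 30, x(16) = 5, x(17) = 2, x(18) = 7, x(19) = 9, x(20) = 16, x(21) = 25, x(22) = 8, x(23) = 0, x(24) = 8, x(25) = 8, x(26) = 16, x(27) = 24, x(28) = 7, x(29) = 31, x(30) = 5, x(31) = 3, x(32) = 8, x(33) = 11, x(34) = 19, x(35) = 30, x(36) = 16, x(37) = 13, x(38) = 29, x(39) = 9, x(40) = 5, x(41) = 14, x(42) = 19.
The sequence repeats with period 40.
(679 - 1) mod 40 = 38, so x(679) = x(39) = 9.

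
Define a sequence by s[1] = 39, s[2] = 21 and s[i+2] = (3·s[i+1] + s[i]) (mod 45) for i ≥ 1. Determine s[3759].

12

Computing terms: s[1] = 39, s[2] = 21, s[3] = 12, s[4] = 12, s[5] = 3, s[6] = 21, s[7] = 21, s[8] = 39, s[9] = 3, s[10] = 3, s[11] = 12, s[12] = 39, s[13] = 39, s[14] = 21.
The sequence repeats with period 12.
So s[3759] = s[1 + ((3759-1) mod 12)] = s[3] = 12.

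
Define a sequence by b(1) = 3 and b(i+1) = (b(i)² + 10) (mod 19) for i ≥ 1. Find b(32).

15

Computing terms: b(1) = 3; b(2) = 0; b(3) = 10; b(4) = 15; b(5) = 7; b(6) = 2; b(7) = 14; b(8) = 16; b(9) = 0.
Since b(9) = b(2) = 0, the sequence is eventually periodic: after a pre-period of length 1 it cycles with period 7.
For i ≥ 2, b(i) depends only on (i - 2) mod 7. (32 - 2) mod 7 = 2, so b(32) = b(4) = 15.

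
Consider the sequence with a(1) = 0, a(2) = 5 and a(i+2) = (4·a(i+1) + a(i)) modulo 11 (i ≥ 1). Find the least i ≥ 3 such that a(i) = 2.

Listing terms: a(1) = 0, a(2) = 5, a(3) = 9, a(4) = 8, a(5) = 8, a(6) = 7, a(7) = 3, a(8) = 8, a(9) = 2, a(10) = 5, a(11) = 0, a(12) = 5.
The sequence repeats with period 10.
The value 2 first appears (with i ≥ 3) at a(9).

9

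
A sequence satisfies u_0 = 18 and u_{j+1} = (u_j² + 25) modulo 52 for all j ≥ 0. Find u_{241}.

37

u_0 = 18; u_1 = 37; u_2 = 42; u_3 = 21; u_4 = 50; u_5 = 29; u_6 = 34; u_7 = 37.
Since u_7 = u_1 = 37, the sequence is eventually periodic: after a pre-period of length 1 it cycles with period 6.
For j ≥ 1, u_j depends only on (j - 1) mod 6. (241 - 1) mod 6 = 0, so u_{241} = u_1 = 37.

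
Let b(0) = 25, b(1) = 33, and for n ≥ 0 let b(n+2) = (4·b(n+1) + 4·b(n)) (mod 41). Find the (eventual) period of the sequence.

20

Computing terms: b(0) = 25, b(1) = 33, b(2) = 27, b(3) = 35, b(4) = 2, b(5) = 25, b(6) = 26, b(7) = 40, b(8) = 18, b(9) = 27, b(10) = 16, b(11) = 8, b(12) = 14, b(13) = 6, b(14) = 39, b(15) = 16, b(16) = 15, b(17) = 1, b(18) = 23, b(19) = 14, b(20) = 25, b(21) = 33.
The sequence repeats with period 20.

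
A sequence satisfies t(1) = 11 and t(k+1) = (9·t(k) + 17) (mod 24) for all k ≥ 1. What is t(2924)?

Listing terms: t(1) = 11,  t(2) = 20,  t(3) = 5,  t(4) = 14,  t(5) = 23,  t(6) = 8,  t(7) = 17,  t(8) = 2,  t(9) = 11.
The sequence repeats with period 8.
So t(2924) = t(1 + ((2924-1) mod 8)) = t(4) = 14.

14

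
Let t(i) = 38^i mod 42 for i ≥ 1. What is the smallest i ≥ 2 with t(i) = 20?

t(1) = 38, t(2) = 16, t(3) = 20, t(4) = 4, t(5) = 26, t(6) = 22, t(7) = 38.
Since t(7) = t(1) = 38, the sequence is periodic with period 6.
The value 20 first appears (with i ≥ 2) at t(3).

3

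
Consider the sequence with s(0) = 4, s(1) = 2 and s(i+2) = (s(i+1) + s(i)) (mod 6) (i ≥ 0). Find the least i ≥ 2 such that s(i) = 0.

2

We have s(0) = 4; s(1) = 2; s(2) = 0; s(3) = 2; s(4) = 2; s(5) = 4; s(6) = 0; s(7) = 4; s(8) = 4; s(9) = 2.
The sequence repeats with period 8.
The value 0 first appears (with i ≥ 2) at s(2).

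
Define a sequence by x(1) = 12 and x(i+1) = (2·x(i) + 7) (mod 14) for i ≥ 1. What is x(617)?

3

x(1) = 12; x(2) = 3; x(3) = 13; x(4) = 5; x(5) = 3.
Since x(5) = x(2) = 3, the sequence is eventually periodic: after a pre-period of length 1 it cycles with period 3.
For i ≥ 2, x(i) depends only on (i - 2) mod 3. (617 - 2) mod 3 = 0, so x(617) = x(2) = 3.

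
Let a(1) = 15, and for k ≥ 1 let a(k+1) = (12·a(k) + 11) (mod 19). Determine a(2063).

We have a(1) = 15; a(2) = 1; a(3) = 4; a(4) = 2; a(5) = 16; a(6) = 13; a(7) = 15.
The sequence repeats with period 6.
(2063 - 1) mod 6 = 4, so a(2063) = a(5) = 16.

16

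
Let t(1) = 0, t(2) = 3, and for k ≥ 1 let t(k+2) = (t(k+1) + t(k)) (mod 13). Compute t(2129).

0

Computing terms: t(1) = 0; t(2) = 3; t(3) = 3; t(4) = 6; t(5) = 9; t(6) = 2; t(7) = 11; t(8) = 0; t(9) = 11; t(10) = 11; t(11) = 9; t(12) = 7; t(13) = 3; t(14) = 10; t(15) = 0; t(16) = 10; t(17) = 10; t(18) = 7; t(19) = 4; t(20) = 11; t(21) = 2; t(22) = 0; t(23) = 2; t(24) = 2; t(25) = 4; t(26) = 6; t(27) = 10; t(28) = 3; t(29) = 0; t(30) = 3.
Since (t(29), t(30)) = (t(1), t(2)) = (0, 3) (two consecutive terms determine the rest), the sequence is periodic with period 28.
So t(2129) = t(1 + ((2129-1) mod 28)) = t(1) = 0.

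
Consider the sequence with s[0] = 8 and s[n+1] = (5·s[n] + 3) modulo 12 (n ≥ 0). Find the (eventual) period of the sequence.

4

Computing terms: s[0] = 8,  s[1] = 7,  s[2] = 2,  s[3] = 1,  s[4] = 8.
The sequence repeats with period 4.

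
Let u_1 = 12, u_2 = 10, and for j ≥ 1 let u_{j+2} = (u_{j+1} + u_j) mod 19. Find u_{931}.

Computing terms: u_1 = 12; u_2 = 10; u_3 = 3; u_4 = 13; u_5 = 16; u_6 = 10; u_7 = 7; u_8 = 17; u_9 = 5; u_{10} = 3; u_{11} = 8; u_{12} = 11; u_{13} = 0; u_{14} = 11; u_{15} = 11; u_{16} = 3; u_{17} = 14; u_{18} = 17; u_{19} = 12; u_{20} = 10.
The sequence repeats with period 18.
(931 - 1) mod 18 = 12, so u_{931} = u_{13} = 0.

0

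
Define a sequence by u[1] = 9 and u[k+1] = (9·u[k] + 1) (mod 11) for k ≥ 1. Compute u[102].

u[1] = 9, u[2] = 5, u[3] = 2, u[4] = 8, u[5] = 7, u[6] = 9.
Since u[6] = u[1] = 9, the sequence is periodic with period 5.
So u[102] = u[1 + ((102-1) mod 5)] = u[2] = 5.

5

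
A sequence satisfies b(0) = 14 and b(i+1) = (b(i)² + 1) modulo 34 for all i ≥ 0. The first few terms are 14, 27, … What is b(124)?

Computing terms: b(0) = 14; b(1) = 27; b(2) = 16; b(3) = 19; b(4) = 22; b(5) = 9; b(6) = 14.
The sequence repeats with period 6.
So b(124) = b(0 + ((124-0) mod 6)) = b(4) = 22.

22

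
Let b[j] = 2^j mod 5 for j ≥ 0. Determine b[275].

3

Listing terms: b[0] = 1, b[1] = 2, b[2] = 4, b[3] = 3, b[4] = 1.
The sequence repeats with period 4.
(275 - 0) mod 4 = 3, so b[275] = b[3] = 3.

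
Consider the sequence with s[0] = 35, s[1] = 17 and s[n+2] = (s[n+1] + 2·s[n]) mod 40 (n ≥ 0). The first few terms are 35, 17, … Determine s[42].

7

Computing terms: s[0] = 35, s[1] = 17, s[2] = 7, s[3] = 1, s[4] = 15, s[5] = 17, s[6] = 7.
Since (s[5], s[6]) = (s[1], s[2]) = (17, 7) (two consecutive terms determine the rest), the sequence is eventually periodic: after a pre-period of length 1 it cycles with period 4.
For n ≥ 1, s[n] depends only on (n - 1) mod 4. (42 - 1) mod 4 = 1, so s[42] = s[2] = 7.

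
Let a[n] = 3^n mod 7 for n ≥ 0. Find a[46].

4

Computing terms: a[0] = 1,  a[1] = 3,  a[2] = 2,  a[3] = 6,  a[4] = 4,  a[5] = 5,  a[6] = 1.
The sequence repeats with period 6.
So a[46] = a[0 + ((46-0) mod 6)] = a[4] = 4.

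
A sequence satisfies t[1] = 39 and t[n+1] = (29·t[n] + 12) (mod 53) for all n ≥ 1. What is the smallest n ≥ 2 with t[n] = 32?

26

t[1] = 39; t[2] = 30; t[3] = 34; t[4] = 44; t[5] = 16; t[6] = 52; t[7] = 36; t[8] = 49; t[9] = 2; t[10] = 17; t[11] = 28; t[12] = 29; t[13] = 5; t[14] = 51; t[15] = 7; t[16] = 3; t[17] = 46; t[18] = 21; t[19] = 38; t[20] = 1; t[21] = 41; t[22] = 35; t[23] = 20; t[24] = 9; t[25] = 8; t[26] = 32; t[27] = 39.
The sequence repeats with period 26.
The value 32 first appears (with n ≥ 2) at t[26].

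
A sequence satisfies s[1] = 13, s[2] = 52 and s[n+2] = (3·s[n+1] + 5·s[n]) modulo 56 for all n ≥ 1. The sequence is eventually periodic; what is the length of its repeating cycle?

12

Listing terms: s[1] = 13,  s[2] = 52,  s[3] = 53,  s[4] = 27,  s[5] = 10,  s[6] = 53,  s[7] = 41,  s[8] = 52,  s[9] = 25,  s[10] = 55,  s[11] = 10,  s[12] = 25,  s[13] = 13,  s[14] = 52.
Since (s[13], s[14]) = (s[1], s[2]) = (13, 52) (two consecutive terms determine the rest), the sequence is periodic with period 12.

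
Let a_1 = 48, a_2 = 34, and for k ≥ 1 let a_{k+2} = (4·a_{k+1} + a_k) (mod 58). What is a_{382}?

Computing terms: a_1 = 48; a_2 = 34; a_3 = 10; a_4 = 16; a_5 = 16; a_6 = 22; a_7 = 46; a_8 = 32; a_9 = 0; a_{10} = 32; a_{11} = 12; a_{12} = 22; a_{13} = 42; a_{14} = 16; a_{15} = 48; a_{16} = 34.
The sequence repeats with period 14.
(382 - 1) mod 14 = 3, so a_{382} = a_4 = 16.

16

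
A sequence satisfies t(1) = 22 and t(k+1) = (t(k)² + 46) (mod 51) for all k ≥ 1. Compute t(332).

14

We have t(1) = 22, t(2) = 20, t(3) = 38, t(4) = 11, t(5) = 14, t(6) = 38.
Since t(6) = t(3) = 38, the sequence is eventually periodic: after a pre-period of length 2 it cycles with period 3.
For k ≥ 3, t(k) depends only on (k - 3) mod 3. (332 - 3) mod 3 = 2, so t(332) = t(5) = 14.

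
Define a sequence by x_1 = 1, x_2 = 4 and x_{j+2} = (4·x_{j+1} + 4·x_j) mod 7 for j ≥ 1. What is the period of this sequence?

6

x_1 = 1, x_2 = 4, x_3 = 6, x_4 = 5, x_5 = 2, x_6 = 0, x_7 = 1, x_8 = 4.
The sequence repeats with period 6.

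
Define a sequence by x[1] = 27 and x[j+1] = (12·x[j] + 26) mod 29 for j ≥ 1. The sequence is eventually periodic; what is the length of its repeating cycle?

4

Listing terms: x[1] = 27, x[2] = 2, x[3] = 21, x[4] = 17, x[5] = 27.
Since x[5] = x[1] = 27, the sequence is periodic with period 4.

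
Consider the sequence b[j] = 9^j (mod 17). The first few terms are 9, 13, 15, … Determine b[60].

Listing terms: b[1] = 9; b[2] = 13; b[3] = 15; b[4] = 16; b[5] = 8; b[6] = 4; b[7] = 2; b[8] = 1; b[9] = 9.
Since b[9] = b[1] = 9, the sequence is periodic with period 8.
(60 - 1) mod 8 = 3, so b[60] = b[4] = 16.

16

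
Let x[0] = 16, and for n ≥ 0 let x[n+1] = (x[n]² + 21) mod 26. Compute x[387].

x[0] = 16, x[1] = 17, x[2] = 24, x[3] = 25, x[4] = 22, x[5] = 11, x[6] = 12, x[7] = 9, x[8] = 24.
Since x[8] = x[2] = 24, the sequence is eventually periodic: after a pre-period of length 2 it cycles with period 6.
For n ≥ 2, x[n] depends only on (n - 2) mod 6. (387 - 2) mod 6 = 1, so x[387] = x[3] = 25.

25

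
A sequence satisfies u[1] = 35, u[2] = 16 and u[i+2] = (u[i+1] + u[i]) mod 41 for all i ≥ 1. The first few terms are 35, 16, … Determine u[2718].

9

u[1] = 35,  u[2] = 16,  u[3] = 10,  u[4] = 26,  u[5] = 36,  u[6] = 21,  u[7] = 16,  u[8] = 37,  u[9] = 12,  u[10] = 8,  u[11] = 20,  u[12] = 28,  u[13] = 7,  u[14] = 35,  u[15] = 1,  u[16] = 36,  u[17] = 37,  u[18] = 32,  u[19] = 28,  u[20] = 19,  u[21] = 6,  u[22] = 25,  u[23] = 31,  u[24] = 15,  u[25] = 5,  u[26] = 20,  u[27] = 25,  u[28] = 4,  u[29] = 29,  u[30] = 33,  u[31] = 21,  u[32] = 13,  u[33] = 34,  u[34] = 6,  u[35] = 40,  u[36] = 5,  u[37] = 4,  u[38] = 9,  u[39] = 13,  u[40] = 22,  u[41] = 35,  u[42] = 16.
Since (u[41], u[42]) = (u[1], u[2]) = (35, 16) (two consecutive terms determine the rest), the sequence is periodic with period 40.
(2718 - 1) mod 40 = 37, so u[2718] = u[38] = 9.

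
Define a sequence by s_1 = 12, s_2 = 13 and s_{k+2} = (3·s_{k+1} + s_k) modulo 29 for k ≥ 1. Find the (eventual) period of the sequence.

28

s_1 = 12,  s_2 = 13,  s_3 = 22,  s_4 = 21,  s_5 = 27,  s_6 = 15,  s_7 = 14,  s_8 = 28,  s_9 = 11,  s_{10} = 3,  s_{11} = 20,  s_{12} = 5,  s_{13} = 6,  s_{14} = 23,  s_{15} = 17,  s_{16} = 16,  s_{17} = 7,  s_{18} = 8,  s_{19} = 2,  s_{20} = 14,  s_{21} = 15,  s_{22} = 1,  s_{23} = 18,  s_{24} = 26,  s_{25} = 9,  s_{26} = 24,  s_{27} = 23,  s_{28} = 6,  s_{29} = 12,  s_{30} = 13.
Since (s_{29}, s_{30}) = (s_1, s_2) = (12, 13) (two consecutive terms determine the rest), the sequence is periodic with period 28.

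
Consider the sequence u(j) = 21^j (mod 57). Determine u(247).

3

We have u(0) = 1, u(1) = 21, u(2) = 42, u(3) = 27, u(4) = 54, u(5) = 51, u(6) = 45, u(7) = 33, u(8) = 9, u(9) = 18, u(10) = 36, u(11) = 15, u(12) = 30, u(13) = 3, u(14) = 6, u(15) = 12, u(16) = 24, u(17) = 48, u(18) = 39, u(19) = 21.
Since u(19) = u(1) = 21, the sequence is eventually periodic: after a pre-period of length 1 it cycles with period 18.
For j ≥ 1, u(j) depends only on (j - 1) mod 18. (247 - 1) mod 18 = 12, so u(247) = u(13) = 3.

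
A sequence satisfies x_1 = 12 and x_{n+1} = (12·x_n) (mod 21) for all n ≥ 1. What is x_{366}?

Listing terms: x_1 = 12, x_2 = 18, x_3 = 6, x_4 = 9, x_5 = 3, x_6 = 15, x_7 = 12.
The sequence repeats with period 6.
So x_{366} = x_{1 + ((366-1) mod 6)} = x_6 = 15.

15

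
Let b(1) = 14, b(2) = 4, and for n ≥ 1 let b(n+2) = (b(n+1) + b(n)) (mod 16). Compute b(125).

8

b(1) = 14, b(2) = 4, b(3) = 2, b(4) = 6, b(5) = 8, b(6) = 14, b(7) = 6, b(8) = 4, b(9) = 10, b(10) = 14, b(11) = 8, b(12) = 6, b(13) = 14, b(14) = 4.
The sequence repeats with period 12.
So b(125) = b(1 + ((125-1) mod 12)) = b(5) = 8.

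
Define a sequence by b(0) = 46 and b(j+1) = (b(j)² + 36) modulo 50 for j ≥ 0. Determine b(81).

36

Listing terms: b(0) = 46,  b(1) = 2,  b(2) = 40,  b(3) = 36,  b(4) = 32,  b(5) = 10,  b(6) = 36.
Since b(6) = b(3) = 36, the sequence is eventually periodic: after a pre-period of length 3 it cycles with period 3.
For j ≥ 3, b(j) depends only on (j - 3) mod 3. (81 - 3) mod 3 = 0, so b(81) = b(3) = 36.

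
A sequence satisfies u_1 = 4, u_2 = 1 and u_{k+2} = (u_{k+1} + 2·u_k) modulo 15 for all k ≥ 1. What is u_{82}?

Listing terms: u_1 = 4, u_2 = 1, u_3 = 9, u_4 = 11, u_5 = 14, u_6 = 6, u_7 = 4, u_8 = 1.
Since (u_7, u_8) = (u_1, u_2) = (4, 1) (two consecutive terms determine the rest), the sequence is periodic with period 6.
(82 - 1) mod 6 = 3, so u_{82} = u_4 = 11.

11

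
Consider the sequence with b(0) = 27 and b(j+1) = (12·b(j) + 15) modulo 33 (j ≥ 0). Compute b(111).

b(0) = 27, b(1) = 9, b(2) = 24, b(3) = 6, b(4) = 21, b(5) = 3, b(6) = 18, b(7) = 0, b(8) = 15, b(9) = 30, b(10) = 12, b(11) = 27.
The sequence repeats with period 11.
So b(111) = b(0 + ((111-0) mod 11)) = b(1) = 9.

9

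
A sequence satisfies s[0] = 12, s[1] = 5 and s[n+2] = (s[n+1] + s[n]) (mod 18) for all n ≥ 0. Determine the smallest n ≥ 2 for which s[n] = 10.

6

Listing terms: s[0] = 12, s[1] = 5, s[2] = 17, s[3] = 4, s[4] = 3, s[5] = 7, s[6] = 10, s[7] = 17, s[8] = 9, s[9] = 8, s[10] = 17, s[11] = 7, s[12] = 6, s[13] = 13, s[14] = 1, s[15] = 14, s[16] = 15, s[17] = 11, s[18] = 8, s[19] = 1, s[20] = 9, s[21] = 10, s[22] = 1, s[23] = 11, s[24] = 12, s[25] = 5.
Since (s[24], s[25]) = (s[0], s[1]) = (12, 5) (two consecutive terms determine the rest), the sequence is periodic with period 24.
The value 10 first appears (with n ≥ 2) at s[6].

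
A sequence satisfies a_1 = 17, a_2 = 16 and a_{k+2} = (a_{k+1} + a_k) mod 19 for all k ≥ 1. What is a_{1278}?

18

a_1 = 17, a_2 = 16, a_3 = 14, a_4 = 11, a_5 = 6, a_6 = 17, a_7 = 4, a_8 = 2, a_9 = 6, a_{10} = 8, a_{11} = 14, a_{12} = 3, a_{13} = 17, a_{14} = 1, a_{15} = 18, a_{16} = 0, a_{17} = 18, a_{18} = 18, a_{19} = 17, a_{20} = 16.
Since (a_{19}, a_{20}) = (a_1, a_2) = (17, 16) (two consecutive terms determine the rest), the sequence is periodic with period 18.
(1278 - 1) mod 18 = 17, so a_{1278} = a_{18} = 18.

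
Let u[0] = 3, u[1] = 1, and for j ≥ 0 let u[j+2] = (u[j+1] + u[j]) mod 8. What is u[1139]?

Computing terms: u[0] = 3; u[1] = 1; u[2] = 4; u[3] = 5; u[4] = 1; u[5] = 6; u[6] = 7; u[7] = 5; u[8] = 4; u[9] = 1; u[10] = 5; u[11] = 6; u[12] = 3; u[13] = 1.
The sequence repeats with period 12.
So u[1139] = u[0 + ((1139-0) mod 12)] = u[11] = 6.

6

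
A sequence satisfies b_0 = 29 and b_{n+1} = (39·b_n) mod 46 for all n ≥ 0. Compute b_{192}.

Computing terms: b_0 = 29, b_1 = 27, b_2 = 41, b_3 = 35, b_4 = 31, b_5 = 13, b_6 = 1, b_7 = 39, b_8 = 3, b_9 = 25, b_{10} = 9, b_{11} = 29.
Since b_{11} = b_0 = 29, the sequence is periodic with period 11.
So b_{192} = b_{0 + ((192-0) mod 11)} = b_5 = 13.

13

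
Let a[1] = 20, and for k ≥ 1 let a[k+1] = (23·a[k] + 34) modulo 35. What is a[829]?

20

We have a[1] = 20, a[2] = 4, a[3] = 21, a[4] = 27, a[5] = 25, a[6] = 14, a[7] = 6, a[8] = 32, a[9] = 0, a[10] = 34, a[11] = 11, a[12] = 7, a[13] = 20.
The sequence repeats with period 12.
So a[829] = a[1 + ((829-1) mod 12)] = a[1] = 20.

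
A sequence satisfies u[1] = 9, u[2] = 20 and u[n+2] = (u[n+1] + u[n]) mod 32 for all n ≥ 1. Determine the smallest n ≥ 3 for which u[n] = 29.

Listing terms: u[1] = 9; u[2] = 20; u[3] = 29; u[4] = 17; u[5] = 14; u[6] = 31; u[7] = 13; u[8] = 12; u[9] = 25; u[10] = 5; u[11] = 30; u[12] = 3; u[13] = 1; u[14] = 4; u[15] = 5; u[16] = 9; u[17] = 14; u[18] = 23; u[19] = 5; u[20] = 28; u[21] = 1; u[22] = 29; u[23] = 30; u[24] = 27; u[25] = 25; u[26] = 20; u[27] = 13; u[28] = 1; u[29] = 14; u[30] = 15; u[31] = 29; u[32] = 12; u[33] = 9; u[34] = 21; u[35] = 30; u[36] = 19; u[37] = 17; u[38] = 4; u[39] = 21; u[40] = 25; u[41] = 14; u[42] = 7; u[43] = 21; u[44] = 28; u[45] = 17; u[46] = 13; u[47] = 30; u[48] = 11; u[49] = 9; u[50] = 20.
Since (u[49], u[50]) = (u[1], u[2]) = (9, 20) (two consecutive terms determine the rest), the sequence is periodic with period 48.
The value 29 first appears (with n ≥ 3) at u[3].

3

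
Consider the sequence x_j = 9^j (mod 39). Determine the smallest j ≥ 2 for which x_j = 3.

2

We have x_1 = 9,  x_2 = 3,  x_3 = 27,  x_4 = 9.
Since x_4 = x_1 = 9, the sequence is periodic with period 3.
The value 3 first appears (with j ≥ 2) at x_2.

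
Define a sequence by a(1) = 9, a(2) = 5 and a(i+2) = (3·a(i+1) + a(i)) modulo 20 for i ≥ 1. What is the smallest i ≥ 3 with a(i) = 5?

8

Listing terms: a(1) = 9, a(2) = 5, a(3) = 4, a(4) = 17, a(5) = 15, a(6) = 2, a(7) = 1, a(8) = 5, a(9) = 16, a(10) = 13, a(11) = 15, a(12) = 18, a(13) = 9, a(14) = 5.
Since (a(13), a(14)) = (a(1), a(2)) = (9, 5) (two consecutive terms determine the rest), the sequence is periodic with period 12.
The value 5 first appears (with i ≥ 3) at a(8).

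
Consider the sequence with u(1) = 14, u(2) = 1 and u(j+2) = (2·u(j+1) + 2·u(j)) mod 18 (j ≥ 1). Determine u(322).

2

Computing terms: u(1) = 14; u(2) = 1; u(3) = 12; u(4) = 8; u(5) = 4; u(6) = 6; u(7) = 2; u(8) = 16; u(9) = 0; u(10) = 14; u(11) = 10; u(12) = 12; u(13) = 8.
Since (u(12), u(13)) = (u(3), u(4)) = (12, 8) (two consecutive terms determine the rest), the sequence is eventually periodic: after a pre-period of length 2 it cycles with period 9.
For j ≥ 3, u(j) depends only on (j - 3) mod 9. (322 - 3) mod 9 = 4, so u(322) = u(7) = 2.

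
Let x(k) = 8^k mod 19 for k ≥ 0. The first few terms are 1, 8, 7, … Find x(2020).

11

Computing terms: x(0) = 1; x(1) = 8; x(2) = 7; x(3) = 18; x(4) = 11; x(5) = 12; x(6) = 1.
The sequence repeats with period 6.
So x(2020) = x(0 + ((2020-0) mod 6)) = x(4) = 11.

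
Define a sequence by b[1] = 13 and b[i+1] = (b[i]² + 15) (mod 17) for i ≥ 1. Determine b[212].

We have b[1] = 13,  b[2] = 14,  b[3] = 7,  b[4] = 13.
Since b[4] = b[1] = 13, the sequence is periodic with period 3.
(212 - 1) mod 3 = 1, so b[212] = b[2] = 14.

14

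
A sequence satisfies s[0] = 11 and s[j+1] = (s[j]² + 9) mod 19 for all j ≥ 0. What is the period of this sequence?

6

We have s[0] = 11, s[1] = 16, s[2] = 18, s[3] = 10, s[4] = 14, s[5] = 15, s[6] = 6, s[7] = 7, s[8] = 1, s[9] = 10.
Since s[9] = s[3] = 10, the sequence is eventually periodic: after a pre-period of length 3 it cycles with period 6.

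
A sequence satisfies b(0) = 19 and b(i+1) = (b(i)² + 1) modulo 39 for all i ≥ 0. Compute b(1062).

We have b(0) = 19, b(1) = 11, b(2) = 5, b(3) = 26, b(4) = 14, b(5) = 2, b(6) = 5.
Since b(6) = b(2) = 5, the sequence is eventually periodic: after a pre-period of length 2 it cycles with period 4.
For i ≥ 2, b(i) depends only on (i - 2) mod 4. (1062 - 2) mod 4 = 0, so b(1062) = b(2) = 5.

5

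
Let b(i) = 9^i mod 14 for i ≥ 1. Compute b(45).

b(1) = 9,  b(2) = 11,  b(3) = 1,  b(4) = 9.
Since b(4) = b(1) = 9, the sequence is periodic with period 3.
So b(45) = b(1 + ((45-1) mod 3)) = b(3) = 1.

1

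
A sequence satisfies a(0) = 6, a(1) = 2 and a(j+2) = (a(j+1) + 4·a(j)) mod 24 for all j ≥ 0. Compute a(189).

10

We have a(0) = 6; a(1) = 2; a(2) = 2; a(3) = 10; a(4) = 18; a(5) = 10; a(6) = 10; a(7) = 2; a(8) = 18; a(9) = 2; a(10) = 2.
Since (a(9), a(10)) = (a(1), a(2)) = (2, 2) (two consecutive terms determine the rest), the sequence is eventually periodic: after a pre-period of length 1 it cycles with period 8.
For j ≥ 1, a(j) depends only on (j - 1) mod 8. (189 - 1) mod 8 = 4, so a(189) = a(5) = 10.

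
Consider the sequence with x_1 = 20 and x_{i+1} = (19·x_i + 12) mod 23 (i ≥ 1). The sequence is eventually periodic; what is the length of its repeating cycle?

Computing terms: x_1 = 20, x_2 = 1, x_3 = 8, x_4 = 3, x_5 = 0, x_6 = 12, x_7 = 10, x_8 = 18, x_9 = 9, x_{10} = 22, x_{11} = 16, x_{12} = 17, x_{13} = 13, x_{14} = 6, x_{15} = 11, x_{16} = 14, x_{17} = 2, x_{18} = 4, x_{19} = 19, x_{20} = 5, x_{21} = 15, x_{22} = 21, x_{23} = 20.
The sequence repeats with period 22.

22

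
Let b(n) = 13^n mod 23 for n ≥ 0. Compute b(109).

Computing terms: b(0) = 1; b(1) = 13; b(2) = 8; b(3) = 12; b(4) = 18; b(5) = 4; b(6) = 6; b(7) = 9; b(8) = 2; b(9) = 3; b(10) = 16; b(11) = 1.
The sequence repeats with period 11.
(109 - 0) mod 11 = 10, so b(109) = b(10) = 16.

16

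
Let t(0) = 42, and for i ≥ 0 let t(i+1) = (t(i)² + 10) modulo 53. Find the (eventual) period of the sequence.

3

t(0) = 42, t(1) = 25, t(2) = 52, t(3) = 11, t(4) = 25.
Since t(4) = t(1) = 25, the sequence is eventually periodic: after a pre-period of length 1 it cycles with period 3.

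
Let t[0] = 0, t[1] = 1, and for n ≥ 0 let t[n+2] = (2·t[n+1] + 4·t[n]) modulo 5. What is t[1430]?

0

Listing terms: t[0] = 0, t[1] = 1, t[2] = 2, t[3] = 3, t[4] = 4, t[5] = 0, t[6] = 1.
The sequence repeats with period 5.
(1430 - 0) mod 5 = 0, so t[1430] = t[0] = 0.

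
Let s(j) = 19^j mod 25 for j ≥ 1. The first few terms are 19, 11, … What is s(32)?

11

Computing terms: s(1) = 19; s(2) = 11; s(3) = 9; s(4) = 21; s(5) = 24; s(6) = 6; s(7) = 14; s(8) = 16; s(9) = 4; s(10) = 1; s(11) = 19.
The sequence repeats with period 10.
So s(32) = s(1 + ((32-1) mod 10)) = s(2) = 11.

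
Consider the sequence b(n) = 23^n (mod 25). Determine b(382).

4

We have b(0) = 1, b(1) = 23, b(2) = 4, b(3) = 17, b(4) = 16, b(5) = 18, b(6) = 14, b(7) = 22, b(8) = 6, b(9) = 13, b(10) = 24, b(11) = 2, b(12) = 21, b(13) = 8, b(14) = 9, b(15) = 7, b(16) = 11, b(17) = 3, b(18) = 19, b(19) = 12, b(20) = 1.
Since b(20) = b(0) = 1, the sequence is periodic with period 20.
So b(382) = b(0 + ((382-0) mod 20)) = b(2) = 4.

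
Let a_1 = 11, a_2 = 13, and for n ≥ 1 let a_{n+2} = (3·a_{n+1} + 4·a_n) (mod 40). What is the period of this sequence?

Listing terms: a_1 = 11; a_2 = 13; a_3 = 3; a_4 = 21; a_5 = 35; a_6 = 29; a_7 = 27; a_8 = 37; a_9 = 19; a_{10} = 5; a_{11} = 11; a_{12} = 13.
Since (a_{11}, a_{12}) = (a_1, a_2) = (11, 13) (two consecutive terms determine the rest), the sequence is periodic with period 10.

10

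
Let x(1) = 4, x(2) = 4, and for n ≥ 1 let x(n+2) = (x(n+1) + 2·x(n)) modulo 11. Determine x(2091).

4

Listing terms: x(1) = 4, x(2) = 4, x(3) = 1, x(4) = 9, x(5) = 0, x(6) = 7, x(7) = 7, x(8) = 10, x(9) = 2, x(10) = 0, x(11) = 4, x(12) = 4.
Since (x(11), x(12)) = (x(1), x(2)) = (4, 4) (two consecutive terms determine the rest), the sequence is periodic with period 10.
(2091 - 1) mod 10 = 0, so x(2091) = x(1) = 4.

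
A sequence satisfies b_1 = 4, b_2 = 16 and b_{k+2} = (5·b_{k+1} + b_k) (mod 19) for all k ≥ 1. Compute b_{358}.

9

We have b_1 = 4,  b_2 = 16,  b_3 = 8,  b_4 = 18,  b_5 = 3,  b_6 = 14,  b_7 = 16,  b_8 = 18,  b_9 = 11,  b_{10} = 16,  b_{11} = 15,  b_{12} = 15,  b_{13} = 14,  b_{14} = 9,  b_{15} = 2,  b_{16} = 0,  b_{17} = 2,  b_{18} = 10,  b_{19} = 14,  b_{20} = 4,  b_{21} = 15,  b_{22} = 3,  b_{23} = 11,  b_{24} = 1,  b_{25} = 16,  b_{26} = 5,  b_{27} = 3,  b_{28} = 1,  b_{29} = 8,  b_{30} = 3,  b_{31} = 4,  b_{32} = 4,  b_{33} = 5,  b_{34} = 10,  b_{35} = 17,  b_{36} = 0,  b_{37} = 17,  b_{38} = 9,  b_{39} = 5,  b_{40} = 15,  b_{41} = 4,  b_{42} = 16.
The sequence repeats with period 40.
(358 - 1) mod 40 = 37, so b_{358} = b_{38} = 9.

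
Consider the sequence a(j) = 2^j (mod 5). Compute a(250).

4

Computing terms: a(0) = 1, a(1) = 2, a(2) = 4, a(3) = 3, a(4) = 1.
Since a(4) = a(0) = 1, the sequence is periodic with period 4.
So a(250) = a(0 + ((250-0) mod 4)) = a(2) = 4.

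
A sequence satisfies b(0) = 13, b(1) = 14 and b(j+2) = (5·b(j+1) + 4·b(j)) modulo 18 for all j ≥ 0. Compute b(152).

b(0) = 13, b(1) = 14, b(2) = 14, b(3) = 0, b(4) = 2, b(5) = 10, b(6) = 4, b(7) = 6, b(8) = 10, b(9) = 2, b(10) = 14, b(11) = 6, b(12) = 14, b(13) = 4, b(14) = 4, b(15) = 0, b(16) = 16, b(17) = 8, b(18) = 14, b(19) = 12, b(20) = 8, b(21) = 16, b(22) = 4, b(23) = 12, b(24) = 4, b(25) = 14, b(26) = 14.
Since (b(25), b(26)) = (b(1), b(2)) = (14, 14) (two consecutive terms determine the rest), the sequence is eventually periodic: after a pre-period of length 1 it cycles with period 24.
For j ≥ 1, b(j) depends only on (j - 1) mod 24. (152 - 1) mod 24 = 7, so b(152) = b(8) = 10.

10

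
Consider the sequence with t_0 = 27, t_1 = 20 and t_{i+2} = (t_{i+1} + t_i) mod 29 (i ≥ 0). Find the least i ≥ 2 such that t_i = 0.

9

We have t_0 = 27,  t_1 = 20,  t_2 = 18,  t_3 = 9,  t_4 = 27,  t_5 = 7,  t_6 = 5,  t_7 = 12,  t_8 = 17,  t_9 = 0,  t_{10} = 17,  t_{11} = 17,  t_{12} = 5,  t_{13} = 22,  t_{14} = 27,  t_{15} = 20.
Since (t_{14}, t_{15}) = (t_0, t_1) = (27, 20) (two consecutive terms determine the rest), the sequence is periodic with period 14.
The value 0 first appears (with i ≥ 2) at t_9.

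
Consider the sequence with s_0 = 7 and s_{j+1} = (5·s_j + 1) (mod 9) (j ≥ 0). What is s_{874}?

4

Listing terms: s_0 = 7; s_1 = 0; s_2 = 1; s_3 = 6; s_4 = 4; s_5 = 3; s_6 = 7.
The sequence repeats with period 6.
(874 - 0) mod 6 = 4, so s_{874} = s_4 = 4.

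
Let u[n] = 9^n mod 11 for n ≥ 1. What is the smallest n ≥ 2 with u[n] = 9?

6

Listing terms: u[1] = 9,  u[2] = 4,  u[3] = 3,  u[4] = 5,  u[5] = 1,  u[6] = 9.
Since u[6] = u[1] = 9, the sequence is periodic with period 5.
The value 9 next appears (with n ≥ 2) at u[6].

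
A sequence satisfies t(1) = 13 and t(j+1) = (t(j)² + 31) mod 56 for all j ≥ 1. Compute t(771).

Computing terms: t(1) = 13,  t(2) = 32,  t(3) = 47,  t(4) = 0,  t(5) = 31,  t(6) = 40,  t(7) = 7,  t(8) = 24,  t(9) = 47.
Since t(9) = t(3) = 47, the sequence is eventually periodic: after a pre-period of length 2 it cycles with period 6.
For j ≥ 3, t(j) depends only on (j - 3) mod 6. (771 - 3) mod 6 = 0, so t(771) = t(3) = 47.

47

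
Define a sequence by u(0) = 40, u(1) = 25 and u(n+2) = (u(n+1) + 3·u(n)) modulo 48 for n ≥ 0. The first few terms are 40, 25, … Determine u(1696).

31

Computing terms: u(0) = 40, u(1) = 25, u(2) = 1, u(3) = 28, u(4) = 31, u(5) = 19, u(6) = 16, u(7) = 25, u(8) = 25, u(9) = 4, u(10) = 31, u(11) = 43, u(12) = 40, u(13) = 25.
Since (u(12), u(13)) = (u(0), u(1)) = (40, 25) (two consecutive terms determine the rest), the sequence is periodic with period 12.
So u(1696) = u(0 + ((1696-0) mod 12)) = u(4) = 31.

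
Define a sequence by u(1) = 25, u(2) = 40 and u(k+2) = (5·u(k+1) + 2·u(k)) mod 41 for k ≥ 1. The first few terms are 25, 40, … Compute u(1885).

We have u(1) = 25, u(2) = 40, u(3) = 4, u(4) = 18, u(5) = 16, u(6) = 34, u(7) = 38, u(8) = 12, u(9) = 13, u(10) = 7, u(11) = 20, u(12) = 32, u(13) = 36, u(14) = 39, u(15) = 21, u(16) = 19, u(17) = 14, u(18) = 26, u(19) = 35, u(20) = 22, u(21) = 16, u(22) = 1, u(23) = 37, u(24) = 23, u(25) = 25, u(26) = 7, u(27) = 3, u(28) = 29, u(29) = 28, u(30) = 34, u(31) = 21, u(32) = 9, u(33) = 5, u(34) = 2, u(35) = 20, u(36) = 22, u(37) = 27, u(38) = 15, u(39) = 6, u(40) = 19, u(41) = 25, u(42) = 40.
Since (u(41), u(42)) = (u(1), u(2)) = (25, 40) (two consecutive terms determine the rest), the sequence is periodic with period 40.
So u(1885) = u(1 + ((1885-1) mod 40)) = u(5) = 16.

16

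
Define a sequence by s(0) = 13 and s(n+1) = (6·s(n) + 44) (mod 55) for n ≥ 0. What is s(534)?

Computing terms: s(0) = 13,  s(1) = 12,  s(2) = 6,  s(3) = 25,  s(4) = 29,  s(5) = 53,  s(6) = 32,  s(7) = 16,  s(8) = 30,  s(9) = 4,  s(10) = 13.
The sequence repeats with period 10.
So s(534) = s(0 + ((534-0) mod 10)) = s(4) = 29.

29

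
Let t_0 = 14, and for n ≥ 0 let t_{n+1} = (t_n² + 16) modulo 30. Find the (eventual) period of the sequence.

Listing terms: t_0 = 14,  t_1 = 2,  t_2 = 20,  t_3 = 26,  t_4 = 2.
Since t_4 = t_1 = 2, the sequence is eventually periodic: after a pre-period of length 1 it cycles with period 3.

3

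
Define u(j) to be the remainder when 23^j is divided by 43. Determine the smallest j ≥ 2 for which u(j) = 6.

7

Listing terms: u(1) = 23; u(2) = 13; u(3) = 41; u(4) = 40; u(5) = 17; u(6) = 4; u(7) = 6; u(8) = 9; u(9) = 35; u(10) = 31; u(11) = 25; u(12) = 16; u(13) = 24; u(14) = 36; u(15) = 11; u(16) = 38; u(17) = 14; u(18) = 21; u(19) = 10; u(20) = 15; u(21) = 1; u(22) = 23.
The sequence repeats with period 21.
The value 6 first appears (with j ≥ 2) at u(7).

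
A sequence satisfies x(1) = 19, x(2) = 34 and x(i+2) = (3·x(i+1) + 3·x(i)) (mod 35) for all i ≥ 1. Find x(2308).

34

x(1) = 19, x(2) = 34, x(3) = 19, x(4) = 19, x(5) = 9, x(6) = 14, x(7) = 34, x(8) = 4, x(9) = 9, x(10) = 4, x(11) = 4, x(12) = 24, x(13) = 14, x(14) = 9, x(15) = 34, x(16) = 24, x(17) = 34, x(18) = 34, x(19) = 29, x(20) = 14, x(21) = 24, x(22) = 9, x(23) = 29, x(24) = 9, x(25) = 9, x(26) = 19, x(27) = 14, x(28) = 29, x(29) = 24, x(30) = 19, x(31) = 24, x(32) = 24, x(33) = 4, x(34) = 14, x(35) = 19, x(36) = 29, x(37) = 4, x(38) = 29, x(39) = 29, x(40) = 34, x(41) = 14, x(42) = 4, x(43) = 19, x(44) = 34.
Since (x(43), x(44)) = (x(1), x(2)) = (19, 34) (two consecutive terms determine the rest), the sequence is periodic with period 42.
So x(2308) = x(1 + ((2308-1) mod 42)) = x(40) = 34.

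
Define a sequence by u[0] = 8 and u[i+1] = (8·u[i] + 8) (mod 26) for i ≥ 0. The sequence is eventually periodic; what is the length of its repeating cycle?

Listing terms: u[0] = 8, u[1] = 20, u[2] = 12, u[3] = 0, u[4] = 8.
Since u[4] = u[0] = 8, the sequence is periodic with period 4.

4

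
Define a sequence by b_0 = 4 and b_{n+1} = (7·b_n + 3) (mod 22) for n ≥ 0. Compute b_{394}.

2

Listing terms: b_0 = 4,  b_1 = 9,  b_2 = 0,  b_3 = 3,  b_4 = 2,  b_5 = 17,  b_6 = 12,  b_7 = 21,  b_8 = 18,  b_9 = 19,  b_{10} = 4.
The sequence repeats with period 10.
(394 - 0) mod 10 = 4, so b_{394} = b_4 = 2.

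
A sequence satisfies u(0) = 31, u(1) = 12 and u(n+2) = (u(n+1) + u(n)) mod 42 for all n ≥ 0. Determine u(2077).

u(0) = 31, u(1) = 12, u(2) = 1, u(3) = 13, u(4) = 14, u(5) = 27, u(6) = 41, u(7) = 26, u(8) = 25, u(9) = 9, u(10) = 34, u(11) = 1, u(12) = 35, u(13) = 36, u(14) = 29, u(15) = 23, u(16) = 10, u(17) = 33, u(18) = 1, u(19) = 34, u(20) = 35, u(21) = 27, u(22) = 20, u(23) = 5, u(24) = 25, u(25) = 30, u(26) = 13, u(27) = 1, u(28) = 14, u(29) = 15, u(30) = 29, u(31) = 2, u(32) = 31, u(33) = 33, u(34) = 22, u(35) = 13, u(36) = 35, u(37) = 6, u(38) = 41, u(39) = 5, u(40) = 4, u(41) = 9, u(42) = 13, u(43) = 22, u(44) = 35, u(45) = 15, u(46) = 8, u(47) = 23, u(48) = 31, u(49) = 12.
The sequence repeats with period 48.
So u(2077) = u(0 + ((2077-0) mod 48)) = u(13) = 36.

36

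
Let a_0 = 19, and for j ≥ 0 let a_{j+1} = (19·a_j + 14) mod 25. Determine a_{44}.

We have a_0 = 19, a_1 = 0, a_2 = 14, a_3 = 5, a_4 = 9, a_5 = 10, a_6 = 4, a_7 = 15, a_8 = 24, a_9 = 20, a_{10} = 19.
Since a_{10} = a_0 = 19, the sequence is periodic with period 10.
(44 - 0) mod 10 = 4, so a_{44} = a_4 = 9.

9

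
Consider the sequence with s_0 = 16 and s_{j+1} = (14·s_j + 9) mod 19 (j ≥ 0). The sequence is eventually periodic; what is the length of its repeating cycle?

18

We have s_0 = 16; s_1 = 5; s_2 = 3; s_3 = 13; s_4 = 1; s_5 = 4; s_6 = 8; s_7 = 7; s_8 = 12; s_9 = 6; s_{10} = 17; s_{11} = 0; s_{12} = 9; s_{13} = 2; s_{14} = 18; s_{15} = 14; s_{16} = 15; s_{17} = 10; s_{18} = 16.
The sequence repeats with period 18.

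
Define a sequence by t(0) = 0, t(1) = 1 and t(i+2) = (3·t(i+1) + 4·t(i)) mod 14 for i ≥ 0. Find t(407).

9

t(0) = 0,  t(1) = 1,  t(2) = 3,  t(3) = 13,  t(4) = 9,  t(5) = 9,  t(6) = 7,  t(7) = 1,  t(8) = 3.
Since (t(7), t(8)) = (t(1), t(2)) = (1, 3) (two consecutive terms determine the rest), the sequence is eventually periodic: after a pre-period of length 1 it cycles with period 6.
For i ≥ 1, t(i) depends only on (i - 1) mod 6. (407 - 1) mod 6 = 4, so t(407) = t(5) = 9.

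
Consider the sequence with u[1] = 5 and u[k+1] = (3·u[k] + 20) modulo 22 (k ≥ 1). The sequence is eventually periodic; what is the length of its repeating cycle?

5

Listing terms: u[1] = 5,  u[2] = 13,  u[3] = 15,  u[4] = 21,  u[5] = 17,  u[6] = 5.
Since u[6] = u[1] = 5, the sequence is periodic with period 5.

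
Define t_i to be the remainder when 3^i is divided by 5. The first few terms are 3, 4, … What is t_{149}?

3

Computing terms: t_1 = 3; t_2 = 4; t_3 = 2; t_4 = 1; t_5 = 3.
The sequence repeats with period 4.
(149 - 1) mod 4 = 0, so t_{149} = t_1 = 3.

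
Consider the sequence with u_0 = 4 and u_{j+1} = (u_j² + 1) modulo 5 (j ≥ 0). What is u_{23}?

0

Listing terms: u_0 = 4; u_1 = 2; u_2 = 0; u_3 = 1; u_4 = 2.
Since u_4 = u_1 = 2, the sequence is eventually periodic: after a pre-period of length 1 it cycles with period 3.
For j ≥ 1, u_j depends only on (j - 1) mod 3. (23 - 1) mod 3 = 1, so u_{23} = u_2 = 0.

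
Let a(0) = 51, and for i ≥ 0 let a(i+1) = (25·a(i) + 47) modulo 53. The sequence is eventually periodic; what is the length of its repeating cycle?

We have a(0) = 51, a(1) = 50, a(2) = 25, a(3) = 36, a(4) = 46, a(5) = 31, a(6) = 27, a(7) = 33, a(8) = 24, a(9) = 11, a(10) = 4, a(11) = 41, a(12) = 12, a(13) = 29, a(14) = 30, a(15) = 2, a(16) = 44, a(17) = 34, a(18) = 49, a(19) = 0, a(20) = 47, a(21) = 3, a(22) = 16, a(23) = 23, a(24) = 39, a(25) = 15, a(26) = 51.
Since a(26) = a(0) = 51, the sequence is periodic with period 26.

26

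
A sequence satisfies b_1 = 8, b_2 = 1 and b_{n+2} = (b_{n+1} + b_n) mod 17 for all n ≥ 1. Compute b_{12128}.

9

b_1 = 8, b_2 = 1, b_3 = 9, b_4 = 10, b_5 = 2, b_6 = 12, b_7 = 14, b_8 = 9, b_9 = 6, b_{10} = 15, b_{11} = 4, b_{12} = 2, b_{13} = 6, b_{14} = 8, b_{15} = 14, b_{16} = 5, b_{17} = 2, b_{18} = 7, b_{19} = 9, b_{20} = 16, b_{21} = 8, b_{22} = 7, b_{23} = 15, b_{24} = 5, b_{25} = 3, b_{26} = 8, b_{27} = 11, b_{28} = 2, b_{29} = 13, b_{30} = 15, b_{31} = 11, b_{32} = 9, b_{33} = 3, b_{34} = 12, b_{35} = 15, b_{36} = 10, b_{37} = 8, b_{38} = 1.
The sequence repeats with period 36.
(12128 - 1) mod 36 = 31, so b_{12128} = b_{32} = 9.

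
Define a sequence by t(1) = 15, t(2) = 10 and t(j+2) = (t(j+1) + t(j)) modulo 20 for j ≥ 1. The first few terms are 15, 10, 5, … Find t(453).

t(1) = 15,  t(2) = 10,  t(3) = 5,  t(4) = 15,  t(5) = 0,  t(6) = 15,  t(7) = 15,  t(8) = 10.
Since (t(7), t(8)) = (t(1), t(2)) = (15, 10) (two consecutive terms determine the rest), the sequence is periodic with period 6.
So t(453) = t(1 + ((453-1) mod 6)) = t(3) = 5.

5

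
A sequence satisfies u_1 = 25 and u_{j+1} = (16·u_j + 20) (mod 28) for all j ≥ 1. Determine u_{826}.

We have u_1 = 25; u_2 = 0; u_3 = 20; u_4 = 4; u_5 = 0.
Since u_5 = u_2 = 0, the sequence is eventually periodic: after a pre-period of length 1 it cycles with period 3.
For j ≥ 2, u_j depends only on (j - 2) mod 3. (826 - 2) mod 3 = 2, so u_{826} = u_4 = 4.

4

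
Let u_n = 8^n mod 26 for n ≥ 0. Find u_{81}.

We have u_0 = 1,  u_1 = 8,  u_2 = 12,  u_3 = 18,  u_4 = 14,  u_5 = 8.
Since u_5 = u_1 = 8, the sequence is eventually periodic: after a pre-period of length 1 it cycles with period 4.
For n ≥ 1, u_n depends only on (n - 1) mod 4. (81 - 1) mod 4 = 0, so u_{81} = u_1 = 8.

8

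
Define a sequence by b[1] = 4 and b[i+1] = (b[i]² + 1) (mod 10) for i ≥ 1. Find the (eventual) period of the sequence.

6

We have b[1] = 4; b[2] = 7; b[3] = 0; b[4] = 1; b[5] = 2; b[6] = 5; b[7] = 6; b[8] = 7.
Since b[8] = b[2] = 7, the sequence is eventually periodic: after a pre-period of length 1 it cycles with period 6.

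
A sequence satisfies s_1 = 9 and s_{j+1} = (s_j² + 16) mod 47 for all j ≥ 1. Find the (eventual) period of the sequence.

4

s_1 = 9,  s_2 = 3,  s_3 = 25,  s_4 = 30,  s_5 = 23,  s_6 = 28,  s_7 = 1,  s_8 = 17,  s_9 = 23.
Since s_9 = s_5 = 23, the sequence is eventually periodic: after a pre-period of length 4 it cycles with period 4.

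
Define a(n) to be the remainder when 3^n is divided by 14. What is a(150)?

1

a(0) = 1, a(1) = 3, a(2) = 9, a(3) = 13, a(4) = 11, a(5) = 5, a(6) = 1.
The sequence repeats with period 6.
(150 - 0) mod 6 = 0, so a(150) = a(0) = 1.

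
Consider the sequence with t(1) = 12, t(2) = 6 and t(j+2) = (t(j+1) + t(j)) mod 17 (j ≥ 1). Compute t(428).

2

t(1) = 12; t(2) = 6; t(3) = 1; t(4) = 7; t(5) = 8; t(6) = 15; t(7) = 6; t(8) = 4; t(9) = 10; t(10) = 14; t(11) = 7; t(12) = 4; t(13) = 11; t(14) = 15; t(15) = 9; t(16) = 7; t(17) = 16; t(18) = 6; t(19) = 5; t(20) = 11; t(21) = 16; t(22) = 10; t(23) = 9; t(24) = 2; t(25) = 11; t(26) = 13; t(27) = 7; t(28) = 3; t(29) = 10; t(30) = 13; t(31) = 6; t(32) = 2; t(33) = 8; t(34) = 10; t(35) = 1; t(36) = 11; t(37) = 12; t(38) = 6.
The sequence repeats with period 36.
So t(428) = t(1 + ((428-1) mod 36)) = t(32) = 2.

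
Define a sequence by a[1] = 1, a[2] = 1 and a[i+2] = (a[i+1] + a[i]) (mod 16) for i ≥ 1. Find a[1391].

We have a[1] = 1, a[2] = 1, a[3] = 2, a[4] = 3, a[5] = 5, a[6] = 8, a[7] = 13, a[8] = 5, a[9] = 2, a[10] = 7, a[11] = 9, a[12] = 0, a[13] = 9, a[14] = 9, a[15] = 2, a[16] = 11, a[17] = 13, a[18] = 8, a[19] = 5, a[20] = 13, a[21] = 2, a[22] = 15, a[23] = 1, a[24] = 0, a[25] = 1, a[26] = 1.
Since (a[25], a[26]) = (a[1], a[2]) = (1, 1) (two consecutive terms determine the rest), the sequence is periodic with period 24.
So a[1391] = a[1 + ((1391-1) mod 24)] = a[23] = 1.

1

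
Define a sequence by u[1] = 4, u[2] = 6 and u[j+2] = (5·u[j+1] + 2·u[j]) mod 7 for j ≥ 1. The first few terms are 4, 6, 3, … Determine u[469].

Computing terms: u[1] = 4,  u[2] = 6,  u[3] = 3,  u[4] = 6,  u[5] = 1,  u[6] = 3,  u[7] = 3,  u[8] = 0,  u[9] = 6,  u[10] = 2,  u[11] = 1,  u[12] = 2,  u[13] = 5,  u[14] = 1,  u[15] = 1,  u[16] = 0,  u[17] = 2,  u[18] = 3,  u[19] = 5,  u[20] = 3,  u[21] = 4,  u[22] = 5,  u[23] = 5,  u[24] = 0,  u[25] = 3,  u[26] = 1,  u[27] = 4,  u[28] = 1,  u[29] = 6,  u[30] = 4,  u[31] = 4,  u[32] = 0,  u[33] = 1,  u[34] = 5,  u[35] = 6,  u[36] = 5,  u[37] = 2,  u[38] = 6,  u[39] = 6,  u[40] = 0,  u[41] = 5,  u[42] = 4,  u[43] = 2,  u[44] = 4,  u[45] = 3,  u[46] = 2,  u[47] = 2,  u[48] = 0,  u[49] = 4,  u[50] = 6.
The sequence repeats with period 48.
So u[469] = u[1 + ((469-1) mod 48)] = u[37] = 2.

2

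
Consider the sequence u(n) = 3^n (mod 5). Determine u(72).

Listing terms: u(1) = 3; u(2) = 4; u(3) = 2; u(4) = 1; u(5) = 3.
Since u(5) = u(1) = 3, the sequence is periodic with period 4.
(72 - 1) mod 4 = 3, so u(72) = u(4) = 1.

1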